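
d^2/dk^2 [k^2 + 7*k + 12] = 2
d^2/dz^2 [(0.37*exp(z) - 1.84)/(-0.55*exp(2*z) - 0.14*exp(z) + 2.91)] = (-0.111925*exp(4*z) + 2.25489*exp(3*z) - 3.12807*exp(2*z) + 11.665006*exp(z) - 2.383581)*exp(z)/(0.166375*exp(6*z) + 0.12705*exp(5*z) - 2.608485*exp(4*z) - 1.341676*exp(3*z) + 13.801257*exp(2*z) + 3.556602*exp(z) - 24.642171)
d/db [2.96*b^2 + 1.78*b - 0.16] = 5.92*b + 1.78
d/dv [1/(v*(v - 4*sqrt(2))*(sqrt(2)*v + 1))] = (-3*sqrt(2)*v^2 + 14*v + 4*sqrt(2))/(v^2*(2*v^4 - 14*sqrt(2)*v^3 + 33*v^2 + 56*sqrt(2)*v + 32))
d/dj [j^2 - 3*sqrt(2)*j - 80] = 2*j - 3*sqrt(2)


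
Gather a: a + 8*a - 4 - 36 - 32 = 9*a - 72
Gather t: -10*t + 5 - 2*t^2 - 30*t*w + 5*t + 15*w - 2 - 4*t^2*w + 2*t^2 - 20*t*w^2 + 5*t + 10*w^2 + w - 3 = -4*t^2*w + t*(-20*w^2 - 30*w) + 10*w^2 + 16*w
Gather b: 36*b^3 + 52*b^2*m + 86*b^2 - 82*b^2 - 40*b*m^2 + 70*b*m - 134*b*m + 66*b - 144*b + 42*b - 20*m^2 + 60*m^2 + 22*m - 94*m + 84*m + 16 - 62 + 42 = 36*b^3 + b^2*(52*m + 4) + b*(-40*m^2 - 64*m - 36) + 40*m^2 + 12*m - 4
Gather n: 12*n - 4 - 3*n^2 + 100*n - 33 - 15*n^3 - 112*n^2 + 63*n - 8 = -15*n^3 - 115*n^2 + 175*n - 45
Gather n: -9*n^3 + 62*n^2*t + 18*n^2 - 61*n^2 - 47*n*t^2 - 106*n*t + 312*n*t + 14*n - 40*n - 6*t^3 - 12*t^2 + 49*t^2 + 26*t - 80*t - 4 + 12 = -9*n^3 + n^2*(62*t - 43) + n*(-47*t^2 + 206*t - 26) - 6*t^3 + 37*t^2 - 54*t + 8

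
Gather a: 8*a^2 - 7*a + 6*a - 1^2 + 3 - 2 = 8*a^2 - a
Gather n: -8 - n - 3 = -n - 11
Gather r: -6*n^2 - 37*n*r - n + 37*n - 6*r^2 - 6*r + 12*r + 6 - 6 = -6*n^2 + 36*n - 6*r^2 + r*(6 - 37*n)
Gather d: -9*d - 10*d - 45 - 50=-19*d - 95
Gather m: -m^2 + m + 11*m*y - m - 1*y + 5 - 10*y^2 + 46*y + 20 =-m^2 + 11*m*y - 10*y^2 + 45*y + 25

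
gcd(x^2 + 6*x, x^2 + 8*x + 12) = x + 6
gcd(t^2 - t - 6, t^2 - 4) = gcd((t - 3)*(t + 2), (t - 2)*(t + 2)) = t + 2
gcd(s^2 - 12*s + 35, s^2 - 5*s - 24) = 1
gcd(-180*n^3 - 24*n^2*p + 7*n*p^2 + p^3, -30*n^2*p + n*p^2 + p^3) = -30*n^2 + n*p + p^2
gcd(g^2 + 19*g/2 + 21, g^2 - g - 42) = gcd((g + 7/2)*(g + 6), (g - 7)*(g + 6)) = g + 6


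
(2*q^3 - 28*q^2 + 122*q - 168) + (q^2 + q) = 2*q^3 - 27*q^2 + 123*q - 168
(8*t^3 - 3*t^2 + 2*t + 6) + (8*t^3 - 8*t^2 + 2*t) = 16*t^3 - 11*t^2 + 4*t + 6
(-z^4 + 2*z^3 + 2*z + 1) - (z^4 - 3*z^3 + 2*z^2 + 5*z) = -2*z^4 + 5*z^3 - 2*z^2 - 3*z + 1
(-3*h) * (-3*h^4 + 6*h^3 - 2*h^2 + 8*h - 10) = 9*h^5 - 18*h^4 + 6*h^3 - 24*h^2 + 30*h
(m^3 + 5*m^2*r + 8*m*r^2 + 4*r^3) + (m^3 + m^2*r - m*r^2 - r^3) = 2*m^3 + 6*m^2*r + 7*m*r^2 + 3*r^3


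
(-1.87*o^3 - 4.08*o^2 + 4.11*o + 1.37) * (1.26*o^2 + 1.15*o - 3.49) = -2.3562*o^5 - 7.2913*o^4 + 7.0129*o^3 + 20.6919*o^2 - 12.7684*o - 4.7813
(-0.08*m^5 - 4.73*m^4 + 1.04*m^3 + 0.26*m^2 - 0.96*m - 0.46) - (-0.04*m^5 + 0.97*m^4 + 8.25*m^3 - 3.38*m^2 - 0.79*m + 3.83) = -0.04*m^5 - 5.7*m^4 - 7.21*m^3 + 3.64*m^2 - 0.17*m - 4.29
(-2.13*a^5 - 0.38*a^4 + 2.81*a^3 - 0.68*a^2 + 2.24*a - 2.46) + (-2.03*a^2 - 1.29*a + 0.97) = -2.13*a^5 - 0.38*a^4 + 2.81*a^3 - 2.71*a^2 + 0.95*a - 1.49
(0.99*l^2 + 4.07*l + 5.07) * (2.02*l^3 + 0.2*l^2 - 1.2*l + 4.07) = 1.9998*l^5 + 8.4194*l^4 + 9.8674*l^3 + 0.1593*l^2 + 10.4809*l + 20.6349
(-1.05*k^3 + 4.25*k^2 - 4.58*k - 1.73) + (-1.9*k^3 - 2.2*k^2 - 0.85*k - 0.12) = -2.95*k^3 + 2.05*k^2 - 5.43*k - 1.85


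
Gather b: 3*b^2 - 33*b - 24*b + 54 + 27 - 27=3*b^2 - 57*b + 54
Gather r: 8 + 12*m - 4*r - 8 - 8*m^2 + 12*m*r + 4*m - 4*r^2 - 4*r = -8*m^2 + 16*m - 4*r^2 + r*(12*m - 8)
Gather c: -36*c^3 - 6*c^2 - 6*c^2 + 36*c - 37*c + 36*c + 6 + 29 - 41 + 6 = -36*c^3 - 12*c^2 + 35*c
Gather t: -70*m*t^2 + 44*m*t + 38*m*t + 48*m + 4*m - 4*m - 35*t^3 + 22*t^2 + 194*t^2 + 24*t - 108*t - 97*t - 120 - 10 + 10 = 48*m - 35*t^3 + t^2*(216 - 70*m) + t*(82*m - 181) - 120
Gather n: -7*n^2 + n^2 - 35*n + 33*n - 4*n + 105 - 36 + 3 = -6*n^2 - 6*n + 72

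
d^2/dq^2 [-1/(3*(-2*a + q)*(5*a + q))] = 2*((2*a - q)^2 - (2*a - q)*(5*a + q) + (5*a + q)^2)/(3*(2*a - q)^3*(5*a + q)^3)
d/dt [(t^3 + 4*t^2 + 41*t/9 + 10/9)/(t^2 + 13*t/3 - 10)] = (27*t^4 + 234*t^3 - 465*t^2 - 2220*t - 1360)/(3*(9*t^4 + 78*t^3 - 11*t^2 - 780*t + 900))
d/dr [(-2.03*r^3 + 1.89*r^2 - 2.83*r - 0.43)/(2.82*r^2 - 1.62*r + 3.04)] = (-5.7246*r^4 + 6.5772*r^3 - 13.5948*r^2 + 13.9164*r - 9.2998)/(7.9524*r^4 - 9.1368*r^3 + 19.77*r^2 - 9.8496*r + 9.2416)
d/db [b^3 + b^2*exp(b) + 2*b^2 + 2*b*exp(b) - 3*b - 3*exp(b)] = b^2*exp(b) + 3*b^2 + 4*b*exp(b) + 4*b - exp(b) - 3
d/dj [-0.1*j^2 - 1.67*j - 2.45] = -0.2*j - 1.67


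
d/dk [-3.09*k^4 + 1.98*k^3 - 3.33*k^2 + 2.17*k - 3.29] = -12.36*k^3 + 5.94*k^2 - 6.66*k + 2.17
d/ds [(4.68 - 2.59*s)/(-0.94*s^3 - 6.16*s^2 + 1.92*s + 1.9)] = (-4.8692*s^3 - 2.7568*s^2 + 57.6576*s - 13.9066)/(0.8836*s^6 + 11.5808*s^5 + 34.336*s^4 - 27.2264*s^3 - 19.7216*s^2 + 7.296*s + 3.61)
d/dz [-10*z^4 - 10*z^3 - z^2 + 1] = 2*z*(-20*z^2 - 15*z - 1)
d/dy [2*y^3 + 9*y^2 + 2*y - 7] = 6*y^2 + 18*y + 2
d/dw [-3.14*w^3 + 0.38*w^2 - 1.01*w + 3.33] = -9.42*w^2 + 0.76*w - 1.01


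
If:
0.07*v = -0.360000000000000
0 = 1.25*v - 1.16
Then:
No Solution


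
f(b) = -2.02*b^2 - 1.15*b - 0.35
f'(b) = -4.04*b - 1.15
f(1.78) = -8.80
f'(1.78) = -8.34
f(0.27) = -0.81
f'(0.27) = -2.24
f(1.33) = -5.45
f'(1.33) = -6.52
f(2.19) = -12.56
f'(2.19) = -10.00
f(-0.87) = -0.88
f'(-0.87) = 2.36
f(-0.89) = -0.93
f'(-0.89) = 2.45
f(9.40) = -189.65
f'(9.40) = -39.13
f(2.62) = -17.23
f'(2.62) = -11.73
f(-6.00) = -66.17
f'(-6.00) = 23.09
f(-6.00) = -66.17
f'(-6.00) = 23.09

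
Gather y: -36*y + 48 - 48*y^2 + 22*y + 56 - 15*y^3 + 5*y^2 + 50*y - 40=-15*y^3 - 43*y^2 + 36*y + 64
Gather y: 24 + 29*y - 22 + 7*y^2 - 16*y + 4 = 7*y^2 + 13*y + 6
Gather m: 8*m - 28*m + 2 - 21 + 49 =30 - 20*m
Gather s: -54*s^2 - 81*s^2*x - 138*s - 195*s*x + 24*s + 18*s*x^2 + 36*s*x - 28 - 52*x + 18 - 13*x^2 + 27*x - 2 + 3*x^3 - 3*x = s^2*(-81*x - 54) + s*(18*x^2 - 159*x - 114) + 3*x^3 - 13*x^2 - 28*x - 12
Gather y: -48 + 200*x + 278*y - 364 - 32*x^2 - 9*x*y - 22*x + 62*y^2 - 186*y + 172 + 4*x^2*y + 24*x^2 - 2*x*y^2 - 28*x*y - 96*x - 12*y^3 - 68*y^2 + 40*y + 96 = -8*x^2 + 82*x - 12*y^3 + y^2*(-2*x - 6) + y*(4*x^2 - 37*x + 132) - 144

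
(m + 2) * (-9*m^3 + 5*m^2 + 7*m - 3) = -9*m^4 - 13*m^3 + 17*m^2 + 11*m - 6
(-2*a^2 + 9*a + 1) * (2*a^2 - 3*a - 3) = -4*a^4 + 24*a^3 - 19*a^2 - 30*a - 3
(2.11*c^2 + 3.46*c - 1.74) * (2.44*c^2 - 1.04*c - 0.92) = 5.1484*c^4 + 6.248*c^3 - 9.7852*c^2 - 1.3736*c + 1.6008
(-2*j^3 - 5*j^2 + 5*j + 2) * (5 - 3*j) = 6*j^4 + 5*j^3 - 40*j^2 + 19*j + 10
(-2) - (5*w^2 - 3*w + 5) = -5*w^2 + 3*w - 7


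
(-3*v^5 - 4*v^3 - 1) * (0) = 0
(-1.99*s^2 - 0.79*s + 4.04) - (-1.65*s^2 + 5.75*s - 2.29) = -0.34*s^2 - 6.54*s + 6.33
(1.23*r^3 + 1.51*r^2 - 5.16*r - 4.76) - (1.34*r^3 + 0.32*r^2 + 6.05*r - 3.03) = -0.11*r^3 + 1.19*r^2 - 11.21*r - 1.73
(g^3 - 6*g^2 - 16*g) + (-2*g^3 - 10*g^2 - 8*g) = -g^3 - 16*g^2 - 24*g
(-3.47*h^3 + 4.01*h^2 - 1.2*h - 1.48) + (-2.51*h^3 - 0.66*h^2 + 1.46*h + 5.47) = -5.98*h^3 + 3.35*h^2 + 0.26*h + 3.99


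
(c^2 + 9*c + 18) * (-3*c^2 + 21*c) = -3*c^4 - 6*c^3 + 135*c^2 + 378*c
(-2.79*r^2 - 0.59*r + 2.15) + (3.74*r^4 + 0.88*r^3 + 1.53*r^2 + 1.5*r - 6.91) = 3.74*r^4 + 0.88*r^3 - 1.26*r^2 + 0.91*r - 4.76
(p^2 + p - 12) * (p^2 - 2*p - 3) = p^4 - p^3 - 17*p^2 + 21*p + 36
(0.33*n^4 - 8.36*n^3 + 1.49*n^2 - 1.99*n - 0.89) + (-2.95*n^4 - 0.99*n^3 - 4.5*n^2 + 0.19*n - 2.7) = -2.62*n^4 - 9.35*n^3 - 3.01*n^2 - 1.8*n - 3.59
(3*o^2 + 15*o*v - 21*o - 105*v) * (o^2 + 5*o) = 3*o^4 + 15*o^3*v - 6*o^3 - 30*o^2*v - 105*o^2 - 525*o*v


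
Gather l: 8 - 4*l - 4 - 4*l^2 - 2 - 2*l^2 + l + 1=-6*l^2 - 3*l + 3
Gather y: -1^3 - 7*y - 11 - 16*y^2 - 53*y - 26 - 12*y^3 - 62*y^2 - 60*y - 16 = -12*y^3 - 78*y^2 - 120*y - 54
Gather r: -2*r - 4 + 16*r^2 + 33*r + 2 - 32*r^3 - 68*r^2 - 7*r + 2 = -32*r^3 - 52*r^2 + 24*r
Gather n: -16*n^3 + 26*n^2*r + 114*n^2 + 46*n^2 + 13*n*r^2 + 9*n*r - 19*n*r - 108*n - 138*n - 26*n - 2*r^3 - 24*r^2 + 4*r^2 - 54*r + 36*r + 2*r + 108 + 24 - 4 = -16*n^3 + n^2*(26*r + 160) + n*(13*r^2 - 10*r - 272) - 2*r^3 - 20*r^2 - 16*r + 128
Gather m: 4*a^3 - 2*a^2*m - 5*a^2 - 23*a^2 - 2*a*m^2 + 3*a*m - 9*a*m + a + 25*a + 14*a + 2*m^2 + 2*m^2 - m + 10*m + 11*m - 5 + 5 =4*a^3 - 28*a^2 + 40*a + m^2*(4 - 2*a) + m*(-2*a^2 - 6*a + 20)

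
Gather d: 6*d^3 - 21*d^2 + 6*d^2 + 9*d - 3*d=6*d^3 - 15*d^2 + 6*d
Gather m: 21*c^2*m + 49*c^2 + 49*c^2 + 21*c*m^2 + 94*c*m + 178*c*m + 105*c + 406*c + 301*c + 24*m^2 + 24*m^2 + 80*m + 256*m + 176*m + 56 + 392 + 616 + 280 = 98*c^2 + 812*c + m^2*(21*c + 48) + m*(21*c^2 + 272*c + 512) + 1344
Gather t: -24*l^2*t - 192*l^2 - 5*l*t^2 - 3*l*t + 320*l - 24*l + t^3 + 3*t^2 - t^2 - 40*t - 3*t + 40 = -192*l^2 + 296*l + t^3 + t^2*(2 - 5*l) + t*(-24*l^2 - 3*l - 43) + 40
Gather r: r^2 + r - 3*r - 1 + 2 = r^2 - 2*r + 1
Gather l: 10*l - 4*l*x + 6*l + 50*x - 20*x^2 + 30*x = l*(16 - 4*x) - 20*x^2 + 80*x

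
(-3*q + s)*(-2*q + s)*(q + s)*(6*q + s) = 36*q^4 + 12*q^3*s - 23*q^2*s^2 + 2*q*s^3 + s^4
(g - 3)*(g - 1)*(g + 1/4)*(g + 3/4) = g^4 - 3*g^3 - 13*g^2/16 + 9*g/4 + 9/16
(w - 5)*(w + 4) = w^2 - w - 20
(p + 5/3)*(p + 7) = p^2 + 26*p/3 + 35/3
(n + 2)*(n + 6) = n^2 + 8*n + 12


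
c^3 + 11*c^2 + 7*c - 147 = (c - 3)*(c + 7)^2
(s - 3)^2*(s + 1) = s^3 - 5*s^2 + 3*s + 9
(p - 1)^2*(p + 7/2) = p^3 + 3*p^2/2 - 6*p + 7/2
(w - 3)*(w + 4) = w^2 + w - 12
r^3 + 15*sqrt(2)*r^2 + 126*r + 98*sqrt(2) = (r + sqrt(2))*(r + 7*sqrt(2))^2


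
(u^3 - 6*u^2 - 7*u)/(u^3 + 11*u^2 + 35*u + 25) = u*(u - 7)/(u^2 + 10*u + 25)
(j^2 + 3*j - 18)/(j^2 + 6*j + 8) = (j^2 + 3*j - 18)/(j^2 + 6*j + 8)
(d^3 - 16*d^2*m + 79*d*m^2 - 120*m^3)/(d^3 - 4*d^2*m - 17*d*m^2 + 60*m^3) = (d - 8*m)/(d + 4*m)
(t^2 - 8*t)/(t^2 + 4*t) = (t - 8)/(t + 4)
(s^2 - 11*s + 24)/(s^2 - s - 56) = (s - 3)/(s + 7)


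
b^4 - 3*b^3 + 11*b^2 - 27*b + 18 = (b - 2)*(b - 1)*(b - 3*I)*(b + 3*I)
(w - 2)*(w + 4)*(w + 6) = w^3 + 8*w^2 + 4*w - 48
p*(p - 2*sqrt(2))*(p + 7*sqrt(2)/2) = p^3 + 3*sqrt(2)*p^2/2 - 14*p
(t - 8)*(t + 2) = t^2 - 6*t - 16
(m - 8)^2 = m^2 - 16*m + 64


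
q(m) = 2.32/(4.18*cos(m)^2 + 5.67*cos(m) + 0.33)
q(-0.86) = 0.40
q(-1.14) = 0.68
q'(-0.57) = -0.24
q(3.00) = -1.96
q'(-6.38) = -0.03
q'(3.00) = -0.61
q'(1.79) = 17.54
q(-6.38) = 0.23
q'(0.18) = 0.06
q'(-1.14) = -1.64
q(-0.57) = 0.29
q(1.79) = -3.29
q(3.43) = -1.84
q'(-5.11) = 1.92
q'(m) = 2.32*(8.36*sin(m)*cos(m) + 5.67*sin(m))/(4.18*cos(m)^2 + 5.67*cos(m) + 0.33)^2 = (19.3952*cos(m) + 13.1544)*sin(m)/(4.18*cos(m)^2 + 5.67*cos(m) + 0.33)^2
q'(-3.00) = 0.61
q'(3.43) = 0.97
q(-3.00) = -1.96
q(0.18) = 0.23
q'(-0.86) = -0.58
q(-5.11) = 0.74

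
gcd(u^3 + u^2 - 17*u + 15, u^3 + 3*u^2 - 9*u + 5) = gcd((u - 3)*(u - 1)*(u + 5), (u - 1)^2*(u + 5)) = u^2 + 4*u - 5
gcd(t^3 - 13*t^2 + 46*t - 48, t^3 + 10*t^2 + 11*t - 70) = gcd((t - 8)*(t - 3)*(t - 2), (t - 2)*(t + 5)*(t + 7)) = t - 2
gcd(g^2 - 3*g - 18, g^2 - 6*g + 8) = 1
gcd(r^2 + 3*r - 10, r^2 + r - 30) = 1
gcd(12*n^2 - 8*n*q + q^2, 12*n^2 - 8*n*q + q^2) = 12*n^2 - 8*n*q + q^2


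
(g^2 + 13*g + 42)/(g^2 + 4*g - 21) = (g + 6)/(g - 3)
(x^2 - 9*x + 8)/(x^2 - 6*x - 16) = (x - 1)/(x + 2)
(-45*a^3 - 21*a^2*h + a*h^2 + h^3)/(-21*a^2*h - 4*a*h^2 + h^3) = (15*a^2 + 2*a*h - h^2)/(h*(7*a - h))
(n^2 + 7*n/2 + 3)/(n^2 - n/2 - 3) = (n + 2)/(n - 2)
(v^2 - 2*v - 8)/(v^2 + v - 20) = (v + 2)/(v + 5)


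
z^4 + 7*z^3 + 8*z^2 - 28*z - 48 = (z - 2)*(z + 2)*(z + 3)*(z + 4)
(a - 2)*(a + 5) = a^2 + 3*a - 10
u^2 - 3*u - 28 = (u - 7)*(u + 4)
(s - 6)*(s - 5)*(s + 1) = s^3 - 10*s^2 + 19*s + 30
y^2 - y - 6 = (y - 3)*(y + 2)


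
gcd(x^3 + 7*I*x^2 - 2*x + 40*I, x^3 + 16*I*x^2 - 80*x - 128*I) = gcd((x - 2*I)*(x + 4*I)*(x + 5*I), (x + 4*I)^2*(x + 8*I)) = x + 4*I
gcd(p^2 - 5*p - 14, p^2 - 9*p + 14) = p - 7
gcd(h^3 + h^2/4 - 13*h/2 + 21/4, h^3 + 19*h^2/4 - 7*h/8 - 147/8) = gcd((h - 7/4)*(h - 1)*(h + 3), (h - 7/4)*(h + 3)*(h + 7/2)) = h^2 + 5*h/4 - 21/4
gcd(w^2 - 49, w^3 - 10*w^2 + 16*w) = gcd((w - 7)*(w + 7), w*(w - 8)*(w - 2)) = 1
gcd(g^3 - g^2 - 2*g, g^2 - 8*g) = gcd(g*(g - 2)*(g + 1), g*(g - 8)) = g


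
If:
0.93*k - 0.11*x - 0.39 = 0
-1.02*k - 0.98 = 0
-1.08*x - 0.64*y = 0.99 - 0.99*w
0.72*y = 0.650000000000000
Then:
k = -0.96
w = -11.15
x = -11.67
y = 0.90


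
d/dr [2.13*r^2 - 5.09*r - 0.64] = 4.26*r - 5.09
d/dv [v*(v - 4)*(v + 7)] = 3*v^2 + 6*v - 28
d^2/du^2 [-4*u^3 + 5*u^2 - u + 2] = 10 - 24*u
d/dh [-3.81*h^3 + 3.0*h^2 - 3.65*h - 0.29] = -11.43*h^2 + 6.0*h - 3.65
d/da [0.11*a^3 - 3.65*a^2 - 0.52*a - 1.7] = 0.33*a^2 - 7.3*a - 0.52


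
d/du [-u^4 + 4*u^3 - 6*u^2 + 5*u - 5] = -4*u^3 + 12*u^2 - 12*u + 5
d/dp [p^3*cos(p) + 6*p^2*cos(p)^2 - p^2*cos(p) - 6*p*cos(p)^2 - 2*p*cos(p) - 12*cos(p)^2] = -p^3*sin(p) + p^2*sin(p) - 6*p^2*sin(2*p) + 3*p^2*cos(p) + 6*sqrt(2)*p*sin(2*p + pi/4) - 2*sqrt(2)*p*cos(p + pi/4) + 6*p + 12*sin(2*p) - 2*cos(p) - 3*cos(2*p) - 3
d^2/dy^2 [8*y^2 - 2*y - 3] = 16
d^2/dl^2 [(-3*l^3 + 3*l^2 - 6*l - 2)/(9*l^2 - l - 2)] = 4*(-258*l^3 - 171*l^2 - 153*l - 7)/(729*l^6 - 243*l^5 - 459*l^4 + 107*l^3 + 102*l^2 - 12*l - 8)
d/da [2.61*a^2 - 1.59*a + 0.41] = 5.22*a - 1.59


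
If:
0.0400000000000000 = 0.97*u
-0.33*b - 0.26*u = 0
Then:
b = -0.03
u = 0.04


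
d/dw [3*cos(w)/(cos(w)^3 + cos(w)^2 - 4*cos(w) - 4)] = 3*(3*cos(w) + cos(2*w) + cos(3*w) + 9)*sin(w)/(2*(cos(w)^3 + cos(w)^2 - 4*cos(w) - 4)^2)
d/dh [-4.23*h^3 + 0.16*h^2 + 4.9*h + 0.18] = -12.69*h^2 + 0.32*h + 4.9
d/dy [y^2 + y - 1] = 2*y + 1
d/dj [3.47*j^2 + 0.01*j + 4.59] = 6.94*j + 0.01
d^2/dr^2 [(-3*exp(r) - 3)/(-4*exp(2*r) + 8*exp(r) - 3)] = (48*exp(4*r) + 288*exp(3*r) - 504*exp(2*r) + 120*exp(r) + 99)*exp(r)/(64*exp(6*r) - 384*exp(5*r) + 912*exp(4*r) - 1088*exp(3*r) + 684*exp(2*r) - 216*exp(r) + 27)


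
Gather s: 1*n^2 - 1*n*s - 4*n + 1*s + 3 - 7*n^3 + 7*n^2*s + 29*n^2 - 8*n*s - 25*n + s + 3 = -7*n^3 + 30*n^2 - 29*n + s*(7*n^2 - 9*n + 2) + 6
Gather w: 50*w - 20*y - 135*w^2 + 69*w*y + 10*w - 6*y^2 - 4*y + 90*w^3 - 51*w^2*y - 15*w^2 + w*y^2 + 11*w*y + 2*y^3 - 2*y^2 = 90*w^3 + w^2*(-51*y - 150) + w*(y^2 + 80*y + 60) + 2*y^3 - 8*y^2 - 24*y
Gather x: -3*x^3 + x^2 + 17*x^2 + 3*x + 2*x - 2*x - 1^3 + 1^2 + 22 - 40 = -3*x^3 + 18*x^2 + 3*x - 18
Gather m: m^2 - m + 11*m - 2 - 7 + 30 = m^2 + 10*m + 21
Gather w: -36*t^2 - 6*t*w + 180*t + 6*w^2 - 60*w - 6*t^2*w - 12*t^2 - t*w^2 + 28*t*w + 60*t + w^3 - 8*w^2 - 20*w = -48*t^2 + 240*t + w^3 + w^2*(-t - 2) + w*(-6*t^2 + 22*t - 80)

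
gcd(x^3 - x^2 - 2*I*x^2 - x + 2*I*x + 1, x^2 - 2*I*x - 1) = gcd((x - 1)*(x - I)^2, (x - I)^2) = x^2 - 2*I*x - 1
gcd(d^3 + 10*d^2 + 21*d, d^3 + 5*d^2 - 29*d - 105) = d^2 + 10*d + 21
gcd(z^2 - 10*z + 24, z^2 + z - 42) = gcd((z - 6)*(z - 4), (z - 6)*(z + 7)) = z - 6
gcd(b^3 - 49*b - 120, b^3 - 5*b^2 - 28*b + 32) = b - 8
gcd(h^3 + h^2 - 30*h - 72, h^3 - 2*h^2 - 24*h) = h^2 - 2*h - 24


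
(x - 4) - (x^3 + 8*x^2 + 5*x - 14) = -x^3 - 8*x^2 - 4*x + 10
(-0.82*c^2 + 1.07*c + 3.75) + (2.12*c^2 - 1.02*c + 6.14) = 1.3*c^2 + 0.05*c + 9.89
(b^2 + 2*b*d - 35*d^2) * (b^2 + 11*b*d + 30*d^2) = b^4 + 13*b^3*d + 17*b^2*d^2 - 325*b*d^3 - 1050*d^4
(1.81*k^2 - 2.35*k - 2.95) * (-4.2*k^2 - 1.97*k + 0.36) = -7.602*k^4 + 6.3043*k^3 + 17.6711*k^2 + 4.9655*k - 1.062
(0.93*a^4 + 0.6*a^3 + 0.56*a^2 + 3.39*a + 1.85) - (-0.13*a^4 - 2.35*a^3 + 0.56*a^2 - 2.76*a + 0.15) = 1.06*a^4 + 2.95*a^3 + 6.15*a + 1.7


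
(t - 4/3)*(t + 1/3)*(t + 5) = t^3 + 4*t^2 - 49*t/9 - 20/9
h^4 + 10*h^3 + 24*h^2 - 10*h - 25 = (h - 1)*(h + 1)*(h + 5)^2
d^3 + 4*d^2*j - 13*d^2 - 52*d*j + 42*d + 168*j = (d - 7)*(d - 6)*(d + 4*j)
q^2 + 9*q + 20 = (q + 4)*(q + 5)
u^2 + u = u*(u + 1)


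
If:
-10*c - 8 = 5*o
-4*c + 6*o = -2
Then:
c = -19/40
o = -13/20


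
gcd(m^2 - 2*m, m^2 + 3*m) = m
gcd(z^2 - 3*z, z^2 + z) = z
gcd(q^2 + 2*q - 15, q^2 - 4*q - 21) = 1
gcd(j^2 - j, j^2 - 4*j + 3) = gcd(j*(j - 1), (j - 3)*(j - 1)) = j - 1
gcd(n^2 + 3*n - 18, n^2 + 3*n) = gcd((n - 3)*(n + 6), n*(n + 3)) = 1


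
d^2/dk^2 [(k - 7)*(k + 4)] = 2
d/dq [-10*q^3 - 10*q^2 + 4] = 10*q*(-3*q - 2)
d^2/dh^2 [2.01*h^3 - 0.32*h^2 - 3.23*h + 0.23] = 12.06*h - 0.64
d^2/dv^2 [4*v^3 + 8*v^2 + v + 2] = 24*v + 16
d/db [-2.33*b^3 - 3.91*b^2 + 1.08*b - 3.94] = -6.99*b^2 - 7.82*b + 1.08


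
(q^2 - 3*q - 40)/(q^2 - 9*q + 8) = (q + 5)/(q - 1)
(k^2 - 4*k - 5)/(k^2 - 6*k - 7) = (k - 5)/(k - 7)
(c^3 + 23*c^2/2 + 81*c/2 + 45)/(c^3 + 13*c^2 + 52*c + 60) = (2*c^2 + 11*c + 15)/(2*(c^2 + 7*c + 10))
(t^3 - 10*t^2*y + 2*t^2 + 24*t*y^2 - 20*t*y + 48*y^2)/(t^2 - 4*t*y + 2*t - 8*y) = t - 6*y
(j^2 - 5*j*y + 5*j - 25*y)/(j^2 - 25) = (j - 5*y)/(j - 5)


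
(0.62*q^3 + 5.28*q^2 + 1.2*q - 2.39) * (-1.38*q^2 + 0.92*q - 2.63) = -0.8556*q^5 - 6.716*q^4 + 1.571*q^3 - 9.4842*q^2 - 5.3548*q + 6.2857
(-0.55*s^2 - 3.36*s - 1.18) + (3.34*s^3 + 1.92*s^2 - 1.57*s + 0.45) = 3.34*s^3 + 1.37*s^2 - 4.93*s - 0.73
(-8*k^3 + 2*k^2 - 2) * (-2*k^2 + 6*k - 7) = 16*k^5 - 52*k^4 + 68*k^3 - 10*k^2 - 12*k + 14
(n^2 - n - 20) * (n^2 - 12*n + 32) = n^4 - 13*n^3 + 24*n^2 + 208*n - 640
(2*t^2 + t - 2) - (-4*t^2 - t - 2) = 6*t^2 + 2*t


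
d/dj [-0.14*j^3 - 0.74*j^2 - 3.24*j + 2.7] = -0.42*j^2 - 1.48*j - 3.24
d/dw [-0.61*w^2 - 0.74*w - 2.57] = -1.22*w - 0.74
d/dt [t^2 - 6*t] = 2*t - 6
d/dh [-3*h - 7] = -3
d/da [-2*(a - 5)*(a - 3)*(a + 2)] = -6*a^2 + 24*a + 2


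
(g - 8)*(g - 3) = g^2 - 11*g + 24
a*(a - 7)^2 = a^3 - 14*a^2 + 49*a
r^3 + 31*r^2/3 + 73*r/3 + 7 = (r + 1/3)*(r + 3)*(r + 7)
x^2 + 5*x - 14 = (x - 2)*(x + 7)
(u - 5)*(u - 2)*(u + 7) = u^3 - 39*u + 70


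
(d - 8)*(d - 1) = d^2 - 9*d + 8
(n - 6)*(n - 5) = n^2 - 11*n + 30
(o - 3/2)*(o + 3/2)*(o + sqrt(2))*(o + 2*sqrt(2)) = o^4 + 3*sqrt(2)*o^3 + 7*o^2/4 - 27*sqrt(2)*o/4 - 9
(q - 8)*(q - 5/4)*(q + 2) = q^3 - 29*q^2/4 - 17*q/2 + 20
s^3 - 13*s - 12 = (s - 4)*(s + 1)*(s + 3)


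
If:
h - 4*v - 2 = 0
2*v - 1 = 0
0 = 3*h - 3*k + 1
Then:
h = 4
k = 13/3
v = 1/2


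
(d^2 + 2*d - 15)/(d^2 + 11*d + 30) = (d - 3)/(d + 6)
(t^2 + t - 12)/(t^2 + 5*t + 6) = (t^2 + t - 12)/(t^2 + 5*t + 6)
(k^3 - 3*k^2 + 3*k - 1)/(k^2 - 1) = (k^2 - 2*k + 1)/(k + 1)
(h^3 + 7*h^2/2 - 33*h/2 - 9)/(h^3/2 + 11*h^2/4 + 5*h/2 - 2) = 2*(2*h^3 + 7*h^2 - 33*h - 18)/(2*h^3 + 11*h^2 + 10*h - 8)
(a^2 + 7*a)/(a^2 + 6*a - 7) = a/(a - 1)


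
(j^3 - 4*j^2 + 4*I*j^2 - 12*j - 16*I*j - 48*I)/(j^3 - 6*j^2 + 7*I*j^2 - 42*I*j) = (j^2 + 2*j*(1 + 2*I) + 8*I)/(j*(j + 7*I))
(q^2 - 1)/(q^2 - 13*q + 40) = (q^2 - 1)/(q^2 - 13*q + 40)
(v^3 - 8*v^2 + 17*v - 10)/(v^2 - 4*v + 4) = (v^2 - 6*v + 5)/(v - 2)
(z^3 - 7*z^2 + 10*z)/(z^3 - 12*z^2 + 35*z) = (z - 2)/(z - 7)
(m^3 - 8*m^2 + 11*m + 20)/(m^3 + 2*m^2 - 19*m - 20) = (m - 5)/(m + 5)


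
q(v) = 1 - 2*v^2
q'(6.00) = -24.00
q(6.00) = -71.00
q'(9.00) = -36.00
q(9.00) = -161.00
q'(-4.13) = 16.52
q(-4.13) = -33.11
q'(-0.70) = 2.80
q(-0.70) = 0.02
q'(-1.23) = 4.92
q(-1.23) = -2.03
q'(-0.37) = 1.48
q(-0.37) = 0.73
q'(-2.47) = 9.88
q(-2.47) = -11.20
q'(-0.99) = 3.96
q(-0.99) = -0.96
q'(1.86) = -7.44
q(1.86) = -5.92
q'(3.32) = -13.28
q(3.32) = -21.04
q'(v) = -4*v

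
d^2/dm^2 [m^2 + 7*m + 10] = 2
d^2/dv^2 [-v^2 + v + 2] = -2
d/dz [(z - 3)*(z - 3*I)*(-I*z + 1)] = -3*I*z^2 - z*(4 - 6*I) + 6 - 3*I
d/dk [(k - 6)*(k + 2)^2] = (k + 2)*(3*k - 10)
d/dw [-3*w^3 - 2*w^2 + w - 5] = -9*w^2 - 4*w + 1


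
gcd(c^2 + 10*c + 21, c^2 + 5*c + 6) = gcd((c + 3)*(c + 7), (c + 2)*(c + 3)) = c + 3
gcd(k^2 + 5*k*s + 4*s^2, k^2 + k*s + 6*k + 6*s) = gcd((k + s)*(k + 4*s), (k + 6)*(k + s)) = k + s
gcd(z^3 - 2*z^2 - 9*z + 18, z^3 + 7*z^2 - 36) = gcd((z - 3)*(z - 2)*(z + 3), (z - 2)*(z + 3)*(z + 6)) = z^2 + z - 6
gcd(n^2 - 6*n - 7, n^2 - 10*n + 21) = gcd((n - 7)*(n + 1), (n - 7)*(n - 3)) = n - 7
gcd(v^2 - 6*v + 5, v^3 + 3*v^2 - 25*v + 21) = v - 1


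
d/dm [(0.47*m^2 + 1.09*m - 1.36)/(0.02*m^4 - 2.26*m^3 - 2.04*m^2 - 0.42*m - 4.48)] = (-0.0188*m^5 + 0.996799999999999*m^4 + 5.0356*m^3 - 7.1946*m^2 - 9.76*m - 5.4544)/(0.0004*m^8 - 0.0904*m^7 + 5.026*m^6 + 9.204*m^5 + 5.8808*m^4 + 21.9632*m^3 + 18.4548*m^2 + 3.7632*m + 20.0704)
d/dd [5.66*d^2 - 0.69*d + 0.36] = 11.32*d - 0.69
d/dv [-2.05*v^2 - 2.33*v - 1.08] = -4.1*v - 2.33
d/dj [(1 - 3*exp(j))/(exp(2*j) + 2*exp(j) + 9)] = (3*exp(2*j) - 2*exp(j) - 29)*exp(j)/(exp(4*j) + 4*exp(3*j) + 22*exp(2*j) + 36*exp(j) + 81)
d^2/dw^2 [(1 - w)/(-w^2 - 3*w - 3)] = 2*((w - 1)*(2*w + 3)^2 - (3*w + 2)*(w^2 + 3*w + 3))/(w^2 + 3*w + 3)^3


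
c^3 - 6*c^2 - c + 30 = (c - 5)*(c - 3)*(c + 2)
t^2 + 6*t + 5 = (t + 1)*(t + 5)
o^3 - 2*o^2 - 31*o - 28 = (o - 7)*(o + 1)*(o + 4)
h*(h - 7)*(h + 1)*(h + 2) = h^4 - 4*h^3 - 19*h^2 - 14*h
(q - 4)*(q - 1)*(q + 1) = q^3 - 4*q^2 - q + 4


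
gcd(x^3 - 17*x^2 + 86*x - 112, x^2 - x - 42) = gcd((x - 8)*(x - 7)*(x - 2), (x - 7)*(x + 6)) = x - 7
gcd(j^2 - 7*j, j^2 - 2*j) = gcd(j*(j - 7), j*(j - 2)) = j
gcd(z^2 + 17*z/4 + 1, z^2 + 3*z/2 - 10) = z + 4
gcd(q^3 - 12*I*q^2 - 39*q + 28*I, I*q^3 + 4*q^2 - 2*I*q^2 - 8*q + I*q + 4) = q - 4*I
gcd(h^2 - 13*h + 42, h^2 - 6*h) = h - 6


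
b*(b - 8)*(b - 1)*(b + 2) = b^4 - 7*b^3 - 10*b^2 + 16*b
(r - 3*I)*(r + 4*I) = r^2 + I*r + 12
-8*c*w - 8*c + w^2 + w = (-8*c + w)*(w + 1)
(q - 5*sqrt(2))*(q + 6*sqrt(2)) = q^2 + sqrt(2)*q - 60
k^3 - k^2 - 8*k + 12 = (k - 2)^2*(k + 3)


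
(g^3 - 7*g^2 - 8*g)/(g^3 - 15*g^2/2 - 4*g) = 2*(g + 1)/(2*g + 1)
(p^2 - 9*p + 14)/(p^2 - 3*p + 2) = (p - 7)/(p - 1)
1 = 1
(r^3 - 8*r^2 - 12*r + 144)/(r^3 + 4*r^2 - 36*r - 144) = (r - 6)/(r + 6)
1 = 1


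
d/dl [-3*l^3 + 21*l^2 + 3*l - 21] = -9*l^2 + 42*l + 3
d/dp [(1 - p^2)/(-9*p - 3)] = (3*p^2 + 2*p + 3)/(3*(9*p^2 + 6*p + 1))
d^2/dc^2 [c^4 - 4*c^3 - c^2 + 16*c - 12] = 12*c^2 - 24*c - 2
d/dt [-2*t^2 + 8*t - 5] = 8 - 4*t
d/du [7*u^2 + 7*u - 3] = 14*u + 7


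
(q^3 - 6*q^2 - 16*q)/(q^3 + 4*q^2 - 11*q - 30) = q*(q - 8)/(q^2 + 2*q - 15)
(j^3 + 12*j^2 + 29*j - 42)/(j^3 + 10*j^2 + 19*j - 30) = (j + 7)/(j + 5)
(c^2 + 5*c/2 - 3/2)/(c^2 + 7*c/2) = (2*c^2 + 5*c - 3)/(c*(2*c + 7))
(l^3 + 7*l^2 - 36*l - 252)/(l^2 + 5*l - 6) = (l^2 + l - 42)/(l - 1)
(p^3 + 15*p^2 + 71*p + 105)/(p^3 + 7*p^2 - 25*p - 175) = (p + 3)/(p - 5)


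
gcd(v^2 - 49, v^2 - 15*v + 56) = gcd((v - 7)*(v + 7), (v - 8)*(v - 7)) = v - 7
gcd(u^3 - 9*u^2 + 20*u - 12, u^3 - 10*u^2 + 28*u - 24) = u^2 - 8*u + 12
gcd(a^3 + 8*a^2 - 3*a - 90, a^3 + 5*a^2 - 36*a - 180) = a^2 + 11*a + 30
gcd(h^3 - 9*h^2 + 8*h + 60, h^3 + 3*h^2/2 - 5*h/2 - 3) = h + 2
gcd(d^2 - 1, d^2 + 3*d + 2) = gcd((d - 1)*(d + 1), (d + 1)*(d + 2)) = d + 1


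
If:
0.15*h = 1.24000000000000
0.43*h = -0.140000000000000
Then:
No Solution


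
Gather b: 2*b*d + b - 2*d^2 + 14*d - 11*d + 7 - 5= b*(2*d + 1) - 2*d^2 + 3*d + 2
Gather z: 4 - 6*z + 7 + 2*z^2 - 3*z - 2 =2*z^2 - 9*z + 9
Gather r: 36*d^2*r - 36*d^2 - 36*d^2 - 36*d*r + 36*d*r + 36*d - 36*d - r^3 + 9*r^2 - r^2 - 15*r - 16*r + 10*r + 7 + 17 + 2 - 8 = -72*d^2 - r^3 + 8*r^2 + r*(36*d^2 - 21) + 18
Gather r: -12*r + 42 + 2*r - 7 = 35 - 10*r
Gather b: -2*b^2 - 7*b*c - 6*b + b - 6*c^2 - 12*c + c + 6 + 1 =-2*b^2 + b*(-7*c - 5) - 6*c^2 - 11*c + 7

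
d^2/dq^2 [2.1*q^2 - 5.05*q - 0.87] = 4.20000000000000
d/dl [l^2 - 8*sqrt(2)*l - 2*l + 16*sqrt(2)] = 2*l - 8*sqrt(2) - 2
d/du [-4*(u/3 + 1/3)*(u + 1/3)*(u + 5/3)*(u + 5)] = -16*u^3/3 - 32*u^2 - 1264*u/27 - 160/9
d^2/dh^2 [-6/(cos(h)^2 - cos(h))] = 6*((1 - cos(2*h))^2 + 15*cos(h)/4 + 3*cos(2*h)/2 - 3*cos(3*h)/4 - 9/2)/((cos(h) - 1)^3*cos(h)^3)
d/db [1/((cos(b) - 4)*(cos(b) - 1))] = (2*cos(b) - 5)*sin(b)/((cos(b) - 4)^2*(cos(b) - 1)^2)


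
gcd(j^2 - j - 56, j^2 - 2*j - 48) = j - 8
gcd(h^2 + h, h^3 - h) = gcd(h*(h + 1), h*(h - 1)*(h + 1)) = h^2 + h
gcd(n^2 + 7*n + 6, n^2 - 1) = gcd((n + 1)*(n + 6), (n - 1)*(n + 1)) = n + 1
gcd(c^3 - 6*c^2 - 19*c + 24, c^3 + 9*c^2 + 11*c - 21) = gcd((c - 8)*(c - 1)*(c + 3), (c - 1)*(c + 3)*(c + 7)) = c^2 + 2*c - 3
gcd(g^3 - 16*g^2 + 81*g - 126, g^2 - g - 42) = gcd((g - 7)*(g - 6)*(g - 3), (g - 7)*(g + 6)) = g - 7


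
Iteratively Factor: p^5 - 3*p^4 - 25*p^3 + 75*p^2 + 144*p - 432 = (p - 3)*(p^4 - 25*p^2 + 144) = (p - 3)*(p + 4)*(p^3 - 4*p^2 - 9*p + 36) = (p - 3)*(p + 3)*(p + 4)*(p^2 - 7*p + 12) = (p - 4)*(p - 3)*(p + 3)*(p + 4)*(p - 3)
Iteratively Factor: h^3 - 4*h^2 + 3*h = (h - 1)*(h^2 - 3*h) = h*(h - 1)*(h - 3)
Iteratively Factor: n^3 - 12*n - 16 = (n + 2)*(n^2 - 2*n - 8) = (n - 4)*(n + 2)*(n + 2)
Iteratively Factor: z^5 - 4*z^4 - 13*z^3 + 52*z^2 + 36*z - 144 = (z - 3)*(z^4 - z^3 - 16*z^2 + 4*z + 48) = (z - 3)*(z - 2)*(z^3 + z^2 - 14*z - 24) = (z - 3)*(z - 2)*(z + 3)*(z^2 - 2*z - 8) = (z - 4)*(z - 3)*(z - 2)*(z + 3)*(z + 2)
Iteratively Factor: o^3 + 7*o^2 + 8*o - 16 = (o + 4)*(o^2 + 3*o - 4) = (o + 4)^2*(o - 1)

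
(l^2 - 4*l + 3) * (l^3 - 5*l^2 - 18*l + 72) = l^5 - 9*l^4 + 5*l^3 + 129*l^2 - 342*l + 216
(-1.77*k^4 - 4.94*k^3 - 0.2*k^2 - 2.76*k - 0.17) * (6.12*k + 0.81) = -10.8324*k^5 - 31.6665*k^4 - 5.2254*k^3 - 17.0532*k^2 - 3.276*k - 0.1377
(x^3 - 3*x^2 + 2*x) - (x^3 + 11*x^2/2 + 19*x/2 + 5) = -17*x^2/2 - 15*x/2 - 5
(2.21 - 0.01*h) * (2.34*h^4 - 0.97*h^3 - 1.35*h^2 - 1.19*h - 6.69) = -0.0234*h^5 + 5.1811*h^4 - 2.1302*h^3 - 2.9716*h^2 - 2.563*h - 14.7849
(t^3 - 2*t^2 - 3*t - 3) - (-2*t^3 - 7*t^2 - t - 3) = 3*t^3 + 5*t^2 - 2*t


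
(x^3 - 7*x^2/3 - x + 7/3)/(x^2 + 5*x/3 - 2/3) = (3*x^3 - 7*x^2 - 3*x + 7)/(3*x^2 + 5*x - 2)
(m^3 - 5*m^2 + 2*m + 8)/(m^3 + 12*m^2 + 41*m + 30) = (m^2 - 6*m + 8)/(m^2 + 11*m + 30)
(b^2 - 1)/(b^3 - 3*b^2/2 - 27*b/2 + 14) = 2*(b + 1)/(2*b^2 - b - 28)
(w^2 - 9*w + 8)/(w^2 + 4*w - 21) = (w^2 - 9*w + 8)/(w^2 + 4*w - 21)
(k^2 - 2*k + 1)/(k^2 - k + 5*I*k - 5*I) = (k - 1)/(k + 5*I)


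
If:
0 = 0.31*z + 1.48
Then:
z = -4.77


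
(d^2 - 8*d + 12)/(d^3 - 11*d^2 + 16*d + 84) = (d - 2)/(d^2 - 5*d - 14)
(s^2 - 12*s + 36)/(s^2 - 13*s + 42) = (s - 6)/(s - 7)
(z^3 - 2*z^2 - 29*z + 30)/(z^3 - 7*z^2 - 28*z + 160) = (z^2 - 7*z + 6)/(z^2 - 12*z + 32)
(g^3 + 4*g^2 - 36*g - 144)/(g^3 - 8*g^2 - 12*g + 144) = (g + 6)/(g - 6)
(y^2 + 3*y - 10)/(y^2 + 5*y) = (y - 2)/y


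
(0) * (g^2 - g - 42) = 0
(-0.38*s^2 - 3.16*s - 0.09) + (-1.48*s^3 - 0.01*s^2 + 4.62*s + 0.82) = -1.48*s^3 - 0.39*s^2 + 1.46*s + 0.73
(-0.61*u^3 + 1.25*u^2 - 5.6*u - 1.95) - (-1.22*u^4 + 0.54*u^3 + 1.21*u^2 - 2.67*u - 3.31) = 1.22*u^4 - 1.15*u^3 + 0.04*u^2 - 2.93*u + 1.36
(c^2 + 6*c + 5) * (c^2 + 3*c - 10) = c^4 + 9*c^3 + 13*c^2 - 45*c - 50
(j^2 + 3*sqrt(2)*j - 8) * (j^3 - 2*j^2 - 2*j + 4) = j^5 - 2*j^4 + 3*sqrt(2)*j^4 - 10*j^3 - 6*sqrt(2)*j^3 - 6*sqrt(2)*j^2 + 20*j^2 + 16*j + 12*sqrt(2)*j - 32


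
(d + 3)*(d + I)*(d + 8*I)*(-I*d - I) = -I*d^4 + 9*d^3 - 4*I*d^3 + 36*d^2 + 5*I*d^2 + 27*d + 32*I*d + 24*I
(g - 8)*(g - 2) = g^2 - 10*g + 16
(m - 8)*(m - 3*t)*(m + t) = m^3 - 2*m^2*t - 8*m^2 - 3*m*t^2 + 16*m*t + 24*t^2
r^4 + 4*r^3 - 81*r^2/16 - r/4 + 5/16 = (r - 1)*(r - 1/4)*(r + 1/4)*(r + 5)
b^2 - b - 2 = (b - 2)*(b + 1)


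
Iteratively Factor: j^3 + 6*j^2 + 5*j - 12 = (j - 1)*(j^2 + 7*j + 12) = (j - 1)*(j + 3)*(j + 4)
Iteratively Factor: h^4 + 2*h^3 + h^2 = (h)*(h^3 + 2*h^2 + h) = h*(h + 1)*(h^2 + h) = h^2*(h + 1)*(h + 1)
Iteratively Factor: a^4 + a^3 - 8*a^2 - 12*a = (a)*(a^3 + a^2 - 8*a - 12) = a*(a + 2)*(a^2 - a - 6) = a*(a - 3)*(a + 2)*(a + 2)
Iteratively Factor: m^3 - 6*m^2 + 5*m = (m - 1)*(m^2 - 5*m) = (m - 5)*(m - 1)*(m)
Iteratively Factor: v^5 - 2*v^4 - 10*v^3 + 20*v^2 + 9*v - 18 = (v + 3)*(v^4 - 5*v^3 + 5*v^2 + 5*v - 6) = (v - 1)*(v + 3)*(v^3 - 4*v^2 + v + 6) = (v - 1)*(v + 1)*(v + 3)*(v^2 - 5*v + 6) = (v - 3)*(v - 1)*(v + 1)*(v + 3)*(v - 2)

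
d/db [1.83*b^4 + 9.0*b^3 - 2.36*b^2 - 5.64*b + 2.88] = 7.32*b^3 + 27.0*b^2 - 4.72*b - 5.64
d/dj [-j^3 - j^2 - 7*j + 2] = -3*j^2 - 2*j - 7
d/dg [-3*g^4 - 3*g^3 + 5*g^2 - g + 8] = -12*g^3 - 9*g^2 + 10*g - 1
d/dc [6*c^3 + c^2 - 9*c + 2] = 18*c^2 + 2*c - 9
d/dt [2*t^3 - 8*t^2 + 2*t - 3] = 6*t^2 - 16*t + 2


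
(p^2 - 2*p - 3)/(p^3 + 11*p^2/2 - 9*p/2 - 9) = 2*(p - 3)/(2*p^2 + 9*p - 18)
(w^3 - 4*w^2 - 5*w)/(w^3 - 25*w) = (w + 1)/(w + 5)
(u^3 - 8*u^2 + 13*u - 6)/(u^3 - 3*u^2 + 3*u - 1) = (u - 6)/(u - 1)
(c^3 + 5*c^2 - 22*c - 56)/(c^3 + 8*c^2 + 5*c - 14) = (c - 4)/(c - 1)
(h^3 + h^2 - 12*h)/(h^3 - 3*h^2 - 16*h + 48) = h/(h - 4)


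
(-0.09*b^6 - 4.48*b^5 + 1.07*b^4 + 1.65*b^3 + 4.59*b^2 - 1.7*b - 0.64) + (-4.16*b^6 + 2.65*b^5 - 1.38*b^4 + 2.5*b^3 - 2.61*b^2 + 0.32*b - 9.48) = -4.25*b^6 - 1.83*b^5 - 0.31*b^4 + 4.15*b^3 + 1.98*b^2 - 1.38*b - 10.12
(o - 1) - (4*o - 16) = 15 - 3*o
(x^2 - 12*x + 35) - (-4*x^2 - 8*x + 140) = 5*x^2 - 4*x - 105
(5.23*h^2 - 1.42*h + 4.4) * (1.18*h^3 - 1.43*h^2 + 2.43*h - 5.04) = 6.1714*h^5 - 9.1545*h^4 + 19.9315*h^3 - 36.1018*h^2 + 17.8488*h - 22.176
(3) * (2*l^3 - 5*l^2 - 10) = 6*l^3 - 15*l^2 - 30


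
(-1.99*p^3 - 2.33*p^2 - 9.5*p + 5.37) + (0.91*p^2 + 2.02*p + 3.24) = -1.99*p^3 - 1.42*p^2 - 7.48*p + 8.61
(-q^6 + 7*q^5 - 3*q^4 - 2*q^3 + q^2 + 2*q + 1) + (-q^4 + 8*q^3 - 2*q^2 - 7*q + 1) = -q^6 + 7*q^5 - 4*q^4 + 6*q^3 - q^2 - 5*q + 2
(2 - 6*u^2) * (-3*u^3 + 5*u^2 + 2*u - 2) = 18*u^5 - 30*u^4 - 18*u^3 + 22*u^2 + 4*u - 4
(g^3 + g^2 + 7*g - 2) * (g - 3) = g^4 - 2*g^3 + 4*g^2 - 23*g + 6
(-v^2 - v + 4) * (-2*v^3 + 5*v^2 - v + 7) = 2*v^5 - 3*v^4 - 12*v^3 + 14*v^2 - 11*v + 28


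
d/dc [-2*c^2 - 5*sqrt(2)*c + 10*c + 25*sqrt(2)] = -4*c - 5*sqrt(2) + 10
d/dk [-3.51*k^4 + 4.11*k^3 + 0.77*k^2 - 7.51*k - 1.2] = -14.04*k^3 + 12.33*k^2 + 1.54*k - 7.51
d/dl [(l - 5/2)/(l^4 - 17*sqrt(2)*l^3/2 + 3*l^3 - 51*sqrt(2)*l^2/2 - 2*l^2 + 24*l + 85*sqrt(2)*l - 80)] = (4*l^4 - 34*sqrt(2)*l^3 + 12*l^3 - 102*sqrt(2)*l^2 - 8*l^2 + 96*l + 340*sqrt(2)*l - (2*l - 5)*(8*l^3 - 51*sqrt(2)*l^2 + 18*l^2 - 102*sqrt(2)*l - 8*l + 48 + 170*sqrt(2)) - 320)/(2*l^4 - 17*sqrt(2)*l^3 + 6*l^3 - 51*sqrt(2)*l^2 - 4*l^2 + 48*l + 170*sqrt(2)*l - 160)^2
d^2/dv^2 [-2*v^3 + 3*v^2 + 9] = 6 - 12*v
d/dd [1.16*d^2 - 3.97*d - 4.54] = 2.32*d - 3.97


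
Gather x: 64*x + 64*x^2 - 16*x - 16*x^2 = 48*x^2 + 48*x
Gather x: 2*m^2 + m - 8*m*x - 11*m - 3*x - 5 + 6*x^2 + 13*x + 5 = 2*m^2 - 10*m + 6*x^2 + x*(10 - 8*m)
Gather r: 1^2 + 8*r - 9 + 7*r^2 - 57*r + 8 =7*r^2 - 49*r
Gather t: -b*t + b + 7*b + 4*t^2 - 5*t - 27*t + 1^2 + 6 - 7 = 8*b + 4*t^2 + t*(-b - 32)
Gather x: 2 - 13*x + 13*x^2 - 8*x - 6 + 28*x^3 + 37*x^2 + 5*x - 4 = 28*x^3 + 50*x^2 - 16*x - 8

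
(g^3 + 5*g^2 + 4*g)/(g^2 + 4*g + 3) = g*(g + 4)/(g + 3)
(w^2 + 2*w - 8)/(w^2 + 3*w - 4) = (w - 2)/(w - 1)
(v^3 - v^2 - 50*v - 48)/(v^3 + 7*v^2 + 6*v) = (v - 8)/v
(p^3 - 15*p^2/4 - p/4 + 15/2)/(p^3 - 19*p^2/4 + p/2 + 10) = (p - 3)/(p - 4)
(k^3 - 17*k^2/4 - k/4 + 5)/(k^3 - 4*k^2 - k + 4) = (k - 5/4)/(k - 1)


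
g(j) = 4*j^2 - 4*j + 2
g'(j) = 8*j - 4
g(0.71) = 1.18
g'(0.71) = 1.68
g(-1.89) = 23.85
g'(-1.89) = -19.12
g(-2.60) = 39.44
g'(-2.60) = -24.80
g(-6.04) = 172.09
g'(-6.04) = -52.32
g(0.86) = 1.52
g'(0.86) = 2.88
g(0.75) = 1.25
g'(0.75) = 2.00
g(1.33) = 3.76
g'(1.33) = 6.64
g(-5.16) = 129.14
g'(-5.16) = -45.28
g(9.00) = 290.00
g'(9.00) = 68.00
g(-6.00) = 170.00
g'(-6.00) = -52.00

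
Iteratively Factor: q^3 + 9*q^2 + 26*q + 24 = (q + 2)*(q^2 + 7*q + 12) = (q + 2)*(q + 3)*(q + 4)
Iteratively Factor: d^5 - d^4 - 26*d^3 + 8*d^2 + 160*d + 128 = (d - 4)*(d^4 + 3*d^3 - 14*d^2 - 48*d - 32) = (d - 4)^2*(d^3 + 7*d^2 + 14*d + 8) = (d - 4)^2*(d + 4)*(d^2 + 3*d + 2) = (d - 4)^2*(d + 2)*(d + 4)*(d + 1)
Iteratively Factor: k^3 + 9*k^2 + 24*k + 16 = (k + 4)*(k^2 + 5*k + 4) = (k + 4)^2*(k + 1)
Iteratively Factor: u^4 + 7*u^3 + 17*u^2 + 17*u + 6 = (u + 3)*(u^3 + 4*u^2 + 5*u + 2) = (u + 1)*(u + 3)*(u^2 + 3*u + 2) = (u + 1)^2*(u + 3)*(u + 2)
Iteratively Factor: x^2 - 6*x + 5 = (x - 1)*(x - 5)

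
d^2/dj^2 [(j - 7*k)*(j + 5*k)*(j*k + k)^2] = k^2*(12*j^2 - 12*j*k + 12*j - 70*k^2 - 8*k + 2)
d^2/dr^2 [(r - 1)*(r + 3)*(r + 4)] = 6*r + 12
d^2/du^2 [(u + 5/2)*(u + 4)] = 2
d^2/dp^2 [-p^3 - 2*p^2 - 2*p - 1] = -6*p - 4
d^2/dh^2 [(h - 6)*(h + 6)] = 2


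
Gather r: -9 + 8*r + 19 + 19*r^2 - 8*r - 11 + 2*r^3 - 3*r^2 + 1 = 2*r^3 + 16*r^2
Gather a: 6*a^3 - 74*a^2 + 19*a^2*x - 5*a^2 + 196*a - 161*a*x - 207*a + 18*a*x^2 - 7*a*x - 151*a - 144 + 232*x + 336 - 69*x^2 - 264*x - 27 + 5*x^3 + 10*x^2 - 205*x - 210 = 6*a^3 + a^2*(19*x - 79) + a*(18*x^2 - 168*x - 162) + 5*x^3 - 59*x^2 - 237*x - 45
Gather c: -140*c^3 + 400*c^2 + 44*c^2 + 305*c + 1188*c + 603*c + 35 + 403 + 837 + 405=-140*c^3 + 444*c^2 + 2096*c + 1680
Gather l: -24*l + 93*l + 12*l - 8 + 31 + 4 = 81*l + 27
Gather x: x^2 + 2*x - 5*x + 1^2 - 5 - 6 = x^2 - 3*x - 10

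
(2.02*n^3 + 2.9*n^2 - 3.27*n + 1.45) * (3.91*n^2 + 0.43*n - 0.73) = 7.8982*n^5 + 12.2076*n^4 - 13.0133*n^3 + 2.1464*n^2 + 3.0106*n - 1.0585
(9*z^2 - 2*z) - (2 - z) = 9*z^2 - z - 2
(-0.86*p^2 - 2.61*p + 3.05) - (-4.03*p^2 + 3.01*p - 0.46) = 3.17*p^2 - 5.62*p + 3.51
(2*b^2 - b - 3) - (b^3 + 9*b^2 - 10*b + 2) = -b^3 - 7*b^2 + 9*b - 5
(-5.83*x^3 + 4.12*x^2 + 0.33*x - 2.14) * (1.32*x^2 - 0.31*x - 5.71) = -7.6956*x^5 + 7.2457*x^4 + 32.4477*x^3 - 26.4523*x^2 - 1.2209*x + 12.2194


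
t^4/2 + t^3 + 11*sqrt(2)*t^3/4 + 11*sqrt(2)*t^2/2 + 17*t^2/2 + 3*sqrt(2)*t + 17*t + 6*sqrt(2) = (t/2 + sqrt(2))*(t + 2)*(t + sqrt(2)/2)*(t + 3*sqrt(2))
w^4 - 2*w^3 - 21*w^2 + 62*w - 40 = (w - 4)*(w - 2)*(w - 1)*(w + 5)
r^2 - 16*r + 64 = (r - 8)^2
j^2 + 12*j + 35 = (j + 5)*(j + 7)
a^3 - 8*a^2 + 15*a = a*(a - 5)*(a - 3)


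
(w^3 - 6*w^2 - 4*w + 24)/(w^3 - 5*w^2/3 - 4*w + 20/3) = 3*(w - 6)/(3*w - 5)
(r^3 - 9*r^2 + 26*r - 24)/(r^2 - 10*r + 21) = (r^2 - 6*r + 8)/(r - 7)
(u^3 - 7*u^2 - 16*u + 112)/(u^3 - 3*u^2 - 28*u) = (u - 4)/u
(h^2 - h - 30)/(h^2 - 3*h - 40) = (h - 6)/(h - 8)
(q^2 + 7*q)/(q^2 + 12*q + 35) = q/(q + 5)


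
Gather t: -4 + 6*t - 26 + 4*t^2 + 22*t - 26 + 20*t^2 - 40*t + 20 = 24*t^2 - 12*t - 36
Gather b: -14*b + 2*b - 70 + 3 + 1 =-12*b - 66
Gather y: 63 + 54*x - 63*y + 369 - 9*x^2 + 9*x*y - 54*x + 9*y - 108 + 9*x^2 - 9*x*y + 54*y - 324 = 0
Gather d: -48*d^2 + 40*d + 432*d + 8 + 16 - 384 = -48*d^2 + 472*d - 360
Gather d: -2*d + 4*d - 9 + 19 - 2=2*d + 8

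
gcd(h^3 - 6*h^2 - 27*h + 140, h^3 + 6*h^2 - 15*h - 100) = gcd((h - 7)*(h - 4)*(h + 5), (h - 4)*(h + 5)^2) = h^2 + h - 20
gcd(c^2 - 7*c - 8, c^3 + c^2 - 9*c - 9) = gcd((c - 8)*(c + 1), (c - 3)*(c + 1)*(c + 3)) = c + 1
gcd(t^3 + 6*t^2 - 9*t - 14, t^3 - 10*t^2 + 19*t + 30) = t + 1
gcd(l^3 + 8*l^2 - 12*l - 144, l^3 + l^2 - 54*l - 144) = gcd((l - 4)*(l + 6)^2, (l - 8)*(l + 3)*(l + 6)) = l + 6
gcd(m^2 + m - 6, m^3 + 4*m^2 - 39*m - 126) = m + 3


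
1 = 1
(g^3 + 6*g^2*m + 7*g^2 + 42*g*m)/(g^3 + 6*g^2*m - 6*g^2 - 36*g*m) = (g + 7)/(g - 6)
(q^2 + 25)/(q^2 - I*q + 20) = (q + 5*I)/(q + 4*I)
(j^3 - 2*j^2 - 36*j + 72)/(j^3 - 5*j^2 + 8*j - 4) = (j^2 - 36)/(j^2 - 3*j + 2)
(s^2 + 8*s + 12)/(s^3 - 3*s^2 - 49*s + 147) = (s^2 + 8*s + 12)/(s^3 - 3*s^2 - 49*s + 147)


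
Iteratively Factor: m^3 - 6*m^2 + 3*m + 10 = (m + 1)*(m^2 - 7*m + 10) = (m - 2)*(m + 1)*(m - 5)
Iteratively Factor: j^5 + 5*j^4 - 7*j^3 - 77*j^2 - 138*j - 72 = (j + 2)*(j^4 + 3*j^3 - 13*j^2 - 51*j - 36) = (j + 2)*(j + 3)*(j^3 - 13*j - 12) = (j + 1)*(j + 2)*(j + 3)*(j^2 - j - 12) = (j - 4)*(j + 1)*(j + 2)*(j + 3)*(j + 3)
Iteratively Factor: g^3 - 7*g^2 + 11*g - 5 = (g - 1)*(g^2 - 6*g + 5) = (g - 5)*(g - 1)*(g - 1)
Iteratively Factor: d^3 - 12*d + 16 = (d - 2)*(d^2 + 2*d - 8) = (d - 2)^2*(d + 4)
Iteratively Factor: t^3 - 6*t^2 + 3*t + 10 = (t - 5)*(t^2 - t - 2) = (t - 5)*(t - 2)*(t + 1)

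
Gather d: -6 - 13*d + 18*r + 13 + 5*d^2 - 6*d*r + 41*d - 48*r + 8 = 5*d^2 + d*(28 - 6*r) - 30*r + 15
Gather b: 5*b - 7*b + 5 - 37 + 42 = 10 - 2*b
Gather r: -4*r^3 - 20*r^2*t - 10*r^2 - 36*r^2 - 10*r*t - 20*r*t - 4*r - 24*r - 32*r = -4*r^3 + r^2*(-20*t - 46) + r*(-30*t - 60)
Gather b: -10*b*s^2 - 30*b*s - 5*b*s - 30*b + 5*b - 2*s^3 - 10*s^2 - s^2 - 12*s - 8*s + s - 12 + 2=b*(-10*s^2 - 35*s - 25) - 2*s^3 - 11*s^2 - 19*s - 10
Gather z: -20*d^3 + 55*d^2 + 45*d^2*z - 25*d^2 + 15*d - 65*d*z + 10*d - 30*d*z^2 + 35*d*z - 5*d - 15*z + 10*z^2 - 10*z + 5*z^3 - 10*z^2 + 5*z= -20*d^3 + 30*d^2 - 30*d*z^2 + 20*d + 5*z^3 + z*(45*d^2 - 30*d - 20)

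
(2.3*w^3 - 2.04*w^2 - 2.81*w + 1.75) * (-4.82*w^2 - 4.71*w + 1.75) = -11.086*w^5 - 1.0002*w^4 + 27.1776*w^3 + 1.2301*w^2 - 13.16*w + 3.0625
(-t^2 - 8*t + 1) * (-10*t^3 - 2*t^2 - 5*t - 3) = 10*t^5 + 82*t^4 + 11*t^3 + 41*t^2 + 19*t - 3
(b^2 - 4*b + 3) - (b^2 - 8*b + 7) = 4*b - 4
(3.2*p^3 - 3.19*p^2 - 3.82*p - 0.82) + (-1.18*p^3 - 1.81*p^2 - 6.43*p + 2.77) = 2.02*p^3 - 5.0*p^2 - 10.25*p + 1.95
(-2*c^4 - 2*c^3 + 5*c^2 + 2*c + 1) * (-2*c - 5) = 4*c^5 + 14*c^4 - 29*c^2 - 12*c - 5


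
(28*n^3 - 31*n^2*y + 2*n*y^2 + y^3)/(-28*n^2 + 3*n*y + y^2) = -n + y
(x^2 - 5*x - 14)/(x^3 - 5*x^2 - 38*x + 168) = (x + 2)/(x^2 + 2*x - 24)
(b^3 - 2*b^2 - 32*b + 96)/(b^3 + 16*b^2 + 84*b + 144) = (b^2 - 8*b + 16)/(b^2 + 10*b + 24)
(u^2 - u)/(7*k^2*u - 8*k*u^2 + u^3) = (u - 1)/(7*k^2 - 8*k*u + u^2)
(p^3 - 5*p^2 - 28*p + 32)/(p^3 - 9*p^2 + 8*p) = (p + 4)/p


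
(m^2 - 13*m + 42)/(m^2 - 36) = (m - 7)/(m + 6)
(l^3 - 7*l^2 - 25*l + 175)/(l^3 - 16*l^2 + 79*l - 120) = (l^2 - 2*l - 35)/(l^2 - 11*l + 24)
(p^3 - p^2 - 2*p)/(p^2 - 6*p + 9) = p*(p^2 - p - 2)/(p^2 - 6*p + 9)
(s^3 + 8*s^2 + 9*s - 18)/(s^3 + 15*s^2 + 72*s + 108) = (s - 1)/(s + 6)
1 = 1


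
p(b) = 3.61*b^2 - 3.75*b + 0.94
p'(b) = 7.22*b - 3.75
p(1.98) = 7.67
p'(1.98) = 10.55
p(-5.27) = 120.96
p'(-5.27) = -41.80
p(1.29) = 2.11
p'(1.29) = 5.56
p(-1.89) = 20.92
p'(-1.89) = -17.40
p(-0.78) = 6.06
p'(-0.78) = -9.38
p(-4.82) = 102.88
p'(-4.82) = -38.55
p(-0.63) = 4.74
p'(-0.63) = -8.30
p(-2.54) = 33.76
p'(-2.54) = -22.09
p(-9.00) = 327.10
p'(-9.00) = -68.73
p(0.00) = 0.94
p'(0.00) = -3.75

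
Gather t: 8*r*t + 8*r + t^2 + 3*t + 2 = 8*r + t^2 + t*(8*r + 3) + 2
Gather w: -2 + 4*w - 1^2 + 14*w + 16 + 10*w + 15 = 28*w + 28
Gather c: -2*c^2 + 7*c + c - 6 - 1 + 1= -2*c^2 + 8*c - 6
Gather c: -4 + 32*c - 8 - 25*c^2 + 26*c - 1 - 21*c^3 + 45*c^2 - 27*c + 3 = -21*c^3 + 20*c^2 + 31*c - 10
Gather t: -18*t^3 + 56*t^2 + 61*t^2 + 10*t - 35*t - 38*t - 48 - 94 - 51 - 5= -18*t^3 + 117*t^2 - 63*t - 198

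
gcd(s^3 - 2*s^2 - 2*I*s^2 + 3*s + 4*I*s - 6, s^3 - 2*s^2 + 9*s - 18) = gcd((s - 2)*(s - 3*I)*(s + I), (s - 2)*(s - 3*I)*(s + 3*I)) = s^2 + s*(-2 - 3*I) + 6*I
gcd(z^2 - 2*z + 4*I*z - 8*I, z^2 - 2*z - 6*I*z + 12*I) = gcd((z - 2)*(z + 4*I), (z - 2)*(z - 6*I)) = z - 2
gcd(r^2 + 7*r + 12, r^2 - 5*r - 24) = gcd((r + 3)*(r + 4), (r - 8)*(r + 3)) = r + 3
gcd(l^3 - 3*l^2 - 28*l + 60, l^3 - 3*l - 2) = l - 2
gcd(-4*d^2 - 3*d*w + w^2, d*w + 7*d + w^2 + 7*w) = d + w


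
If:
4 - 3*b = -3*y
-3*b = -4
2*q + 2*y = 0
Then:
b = 4/3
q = 0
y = 0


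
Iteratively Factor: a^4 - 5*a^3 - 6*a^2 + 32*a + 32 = (a + 2)*(a^3 - 7*a^2 + 8*a + 16) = (a + 1)*(a + 2)*(a^2 - 8*a + 16) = (a - 4)*(a + 1)*(a + 2)*(a - 4)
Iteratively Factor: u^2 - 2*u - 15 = (u - 5)*(u + 3)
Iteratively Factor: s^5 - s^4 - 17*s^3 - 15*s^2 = (s)*(s^4 - s^3 - 17*s^2 - 15*s) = s*(s + 3)*(s^3 - 4*s^2 - 5*s) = s^2*(s + 3)*(s^2 - 4*s - 5) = s^2*(s - 5)*(s + 3)*(s + 1)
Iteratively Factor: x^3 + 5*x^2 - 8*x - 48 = (x + 4)*(x^2 + x - 12) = (x + 4)^2*(x - 3)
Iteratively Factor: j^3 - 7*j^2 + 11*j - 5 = (j - 5)*(j^2 - 2*j + 1) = (j - 5)*(j - 1)*(j - 1)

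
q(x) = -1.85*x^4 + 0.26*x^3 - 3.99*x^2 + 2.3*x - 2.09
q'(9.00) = -5400.94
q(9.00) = -12252.89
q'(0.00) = 2.30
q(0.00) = -2.09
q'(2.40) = -114.66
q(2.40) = -77.34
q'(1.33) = -24.34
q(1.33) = -11.27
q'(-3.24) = 288.03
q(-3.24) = -264.14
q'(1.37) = -26.20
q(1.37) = -12.28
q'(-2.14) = 95.47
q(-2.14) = -66.63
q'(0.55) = -3.08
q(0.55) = -2.16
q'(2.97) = -208.39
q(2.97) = -167.59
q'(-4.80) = 876.96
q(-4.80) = -1115.87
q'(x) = -7.4*x^3 + 0.78*x^2 - 7.98*x + 2.3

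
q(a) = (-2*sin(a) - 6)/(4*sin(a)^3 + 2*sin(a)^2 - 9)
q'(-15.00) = -0.27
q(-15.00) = 0.51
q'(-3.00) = -0.20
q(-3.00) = 0.64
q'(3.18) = -0.21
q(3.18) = 0.66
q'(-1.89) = -0.14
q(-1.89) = 0.39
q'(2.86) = -0.39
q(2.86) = 0.75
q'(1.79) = -2.46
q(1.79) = 2.36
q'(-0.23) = 0.20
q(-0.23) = 0.62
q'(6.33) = 0.24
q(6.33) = 0.68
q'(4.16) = -0.22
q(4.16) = 0.43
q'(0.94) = 1.80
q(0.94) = 1.36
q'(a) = (-12*sin(a)^2*cos(a) - 4*sin(a)*cos(a))*(-2*sin(a) - 6)/(4*sin(a)^3 + 2*sin(a)^2 - 9)^2 - 2*cos(a)/(4*sin(a)^3 + 2*sin(a)^2 - 9) = 2*(8*sin(a)^3 + 38*sin(a)^2 + 12*sin(a) + 9)*cos(a)/(4*sin(a)^3 + 2*sin(a)^2 - 9)^2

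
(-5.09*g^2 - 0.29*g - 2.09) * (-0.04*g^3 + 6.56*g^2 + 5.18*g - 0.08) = 0.2036*g^5 - 33.3788*g^4 - 28.185*g^3 - 14.8054*g^2 - 10.803*g + 0.1672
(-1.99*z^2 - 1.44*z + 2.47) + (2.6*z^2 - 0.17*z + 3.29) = 0.61*z^2 - 1.61*z + 5.76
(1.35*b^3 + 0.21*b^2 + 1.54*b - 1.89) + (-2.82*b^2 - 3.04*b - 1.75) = 1.35*b^3 - 2.61*b^2 - 1.5*b - 3.64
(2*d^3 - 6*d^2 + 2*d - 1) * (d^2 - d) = 2*d^5 - 8*d^4 + 8*d^3 - 3*d^2 + d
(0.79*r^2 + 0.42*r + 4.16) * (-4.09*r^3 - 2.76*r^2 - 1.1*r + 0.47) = -3.2311*r^5 - 3.8982*r^4 - 19.0426*r^3 - 11.5723*r^2 - 4.3786*r + 1.9552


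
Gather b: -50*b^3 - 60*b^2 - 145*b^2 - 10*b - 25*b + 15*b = -50*b^3 - 205*b^2 - 20*b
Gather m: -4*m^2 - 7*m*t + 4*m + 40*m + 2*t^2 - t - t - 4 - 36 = -4*m^2 + m*(44 - 7*t) + 2*t^2 - 2*t - 40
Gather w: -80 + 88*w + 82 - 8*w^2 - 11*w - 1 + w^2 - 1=-7*w^2 + 77*w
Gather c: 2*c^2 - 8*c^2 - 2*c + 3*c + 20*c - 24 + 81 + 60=-6*c^2 + 21*c + 117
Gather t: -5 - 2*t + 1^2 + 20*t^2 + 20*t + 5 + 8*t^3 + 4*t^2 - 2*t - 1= 8*t^3 + 24*t^2 + 16*t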